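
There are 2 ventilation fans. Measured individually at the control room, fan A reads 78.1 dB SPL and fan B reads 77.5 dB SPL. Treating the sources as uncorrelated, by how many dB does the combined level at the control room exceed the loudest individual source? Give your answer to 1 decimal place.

2.7 dB

Add the sources as powers (linear), then convert back to dB:
L_total = 10·log₁₀(10^(78.1/10) + 10^(77.5/10)) = 80.82 dB SPL.
Excess over the loudest (78.1 dB): 80.82 − 78.1 = 2.7 dB.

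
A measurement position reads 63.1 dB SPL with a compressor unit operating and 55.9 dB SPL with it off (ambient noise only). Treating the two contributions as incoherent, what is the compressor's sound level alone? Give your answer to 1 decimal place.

62.2 dB SPL

Remove the background by subtracting linear intensities:
L_src = 10·log₁₀(10^(63.1/10) − 10^(55.9/10)) = 10·log₁₀(1653000) = 62.2 dB SPL.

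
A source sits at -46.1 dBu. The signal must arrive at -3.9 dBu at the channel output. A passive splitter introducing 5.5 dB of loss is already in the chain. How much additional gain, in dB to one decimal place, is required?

The required make-up gain is the shortfall in the dB sum.
G = -3.9 − (-46.1) + 5.5 = 47.7 dB.

47.7 dB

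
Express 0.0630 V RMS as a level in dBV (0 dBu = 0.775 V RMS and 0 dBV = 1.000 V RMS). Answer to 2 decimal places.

-24.01 dBV

dBV = 20·log₁₀(V / 1.000 V).
20·log₁₀(0.0630/1.000) = -24.01 dBV.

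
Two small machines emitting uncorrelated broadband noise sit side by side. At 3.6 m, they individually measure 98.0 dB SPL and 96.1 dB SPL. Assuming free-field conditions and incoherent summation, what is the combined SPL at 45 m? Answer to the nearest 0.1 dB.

Combined at 3.6 m: 10·log₁₀(10^(98.0/10)+10^(96.1/10)) = 100.16 dB SPL.
Then apply −20·log₁₀(45/3.6) = -21.94 dB → 78.2 dB SPL.

78.2 dB SPL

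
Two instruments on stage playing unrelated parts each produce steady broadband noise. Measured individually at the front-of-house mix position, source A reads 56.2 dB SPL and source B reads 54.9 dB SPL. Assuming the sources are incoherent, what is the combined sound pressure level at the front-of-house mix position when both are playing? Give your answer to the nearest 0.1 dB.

Uncorrelated sources add in intensity (power), not in dB.
L_total = 10·log₁₀(10^(56.2/10) + 10^(54.9/10)) = 10·log₁₀(725900) = 58.6 dB SPL.

58.6 dB SPL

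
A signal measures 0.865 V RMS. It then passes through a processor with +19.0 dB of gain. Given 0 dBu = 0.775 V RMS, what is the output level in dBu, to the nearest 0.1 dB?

Input level: 20·log₁₀(0.865/0.775) = 0.95 dBu.
Output: 0.95 + 19.0 = +20.0 dBu.

+20.0 dBu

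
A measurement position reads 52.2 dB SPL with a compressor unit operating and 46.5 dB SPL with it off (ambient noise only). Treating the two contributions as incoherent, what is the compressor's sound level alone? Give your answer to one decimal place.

50.8 dB SPL

Subtract intensities: L_src = 10·log₁₀(10^(L_total/10) − 10^(L_bg/10)).
L_src = 10·log₁₀(10^(52.2/10) − 10^(46.5/10)) = 10·log₁₀(121300) = 50.8 dB SPL.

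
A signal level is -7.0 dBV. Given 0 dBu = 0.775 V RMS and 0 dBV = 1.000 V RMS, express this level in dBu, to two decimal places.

The offset between the scales is 20·log₁₀(0.775/1.000) = −2.214 dB.
So dBu = -7.0 + 2.214 = -4.79 dBu.

-4.79 dBu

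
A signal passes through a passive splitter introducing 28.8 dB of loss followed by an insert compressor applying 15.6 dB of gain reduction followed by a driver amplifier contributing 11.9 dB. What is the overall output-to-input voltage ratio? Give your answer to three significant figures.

0.0237

Net gain = (−28.8) + (−15.6) + 11.9 = -32.5 dB.
Voltage ratio = 10^(-32.5/20) = 0.0237.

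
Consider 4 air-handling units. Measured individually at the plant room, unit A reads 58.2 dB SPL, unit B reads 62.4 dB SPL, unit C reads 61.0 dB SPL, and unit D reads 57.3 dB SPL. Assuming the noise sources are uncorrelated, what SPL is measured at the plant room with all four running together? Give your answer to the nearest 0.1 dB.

66.2 dB SPL

Incoherent sources sum as intensities:
L_total = 10·log₁₀(10^(58.2/10) + 10^(62.4/10) + 10^(61.0/10) + 10^(57.3/10)) = 10·log₁₀(4194000) = 66.2 dB SPL.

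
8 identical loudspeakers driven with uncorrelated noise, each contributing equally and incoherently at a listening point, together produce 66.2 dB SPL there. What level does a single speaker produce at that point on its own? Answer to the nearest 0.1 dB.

8 equal incoherent sources add 10·log₁₀(8) = 9.03 dB over one source.
L_one = 66.2 − 9.03 = 57.2 dB SPL.

57.2 dB SPL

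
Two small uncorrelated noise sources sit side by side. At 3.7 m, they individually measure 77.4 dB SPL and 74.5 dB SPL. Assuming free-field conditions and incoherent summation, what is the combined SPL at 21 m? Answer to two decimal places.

64.12 dB SPL

Combined at 3.7 m: 10·log₁₀(10^(77.4/10)+10^(74.5/10)) = 79.198 dB SPL.
Then apply −20·log₁₀(21/3.7) = -15.080 dB → 64.12 dB SPL.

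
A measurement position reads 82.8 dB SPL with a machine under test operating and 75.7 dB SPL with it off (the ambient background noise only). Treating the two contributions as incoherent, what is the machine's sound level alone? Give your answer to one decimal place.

Remove the background by subtracting linear intensities:
L_src = 10·log₁₀(10^(82.8/10) − 10^(75.7/10)) = 10·log₁₀(153400000) = 81.9 dB SPL.

81.9 dB SPL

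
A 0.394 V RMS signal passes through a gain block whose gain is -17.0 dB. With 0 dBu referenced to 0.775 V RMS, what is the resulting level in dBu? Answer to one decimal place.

-22.9 dBu

Input level: 20·log₁₀(0.394/0.775) = -5.88 dBu.
Output: -5.88 − 17.0 = -22.9 dBu.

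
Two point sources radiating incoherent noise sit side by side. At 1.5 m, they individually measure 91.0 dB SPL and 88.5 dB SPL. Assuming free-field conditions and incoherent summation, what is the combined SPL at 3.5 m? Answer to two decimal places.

85.58 dB SPL

Combined at 1.5 m: 10·log₁₀(10^(91.0/10)+10^(88.5/10)) = 92.938 dB SPL.
Then apply −20·log₁₀(3.5/1.5) = -7.360 dB → 85.58 dB SPL.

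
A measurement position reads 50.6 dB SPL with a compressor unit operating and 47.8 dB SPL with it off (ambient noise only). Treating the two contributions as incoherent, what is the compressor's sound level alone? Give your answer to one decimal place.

47.4 dB SPL

Subtract intensities: L_src = 10·log₁₀(10^(L_total/10) − 10^(L_bg/10)).
L_src = 10·log₁₀(10^(50.6/10) − 10^(47.8/10)) = 10·log₁₀(54560) = 47.4 dB SPL.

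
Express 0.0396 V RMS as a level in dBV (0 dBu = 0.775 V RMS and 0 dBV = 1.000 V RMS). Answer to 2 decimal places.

dBV = 20·log₁₀(V / 1.000 V).
20·log₁₀(0.0396/1.000) = -28.05 dBV.

-28.05 dBV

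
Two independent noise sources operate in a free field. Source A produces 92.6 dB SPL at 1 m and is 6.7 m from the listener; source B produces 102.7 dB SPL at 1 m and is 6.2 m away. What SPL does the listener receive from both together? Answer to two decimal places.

87.20 dB SPL

At the listener: L_A = 92.6 − 20·log₁₀(6.7) = 76.079 dB; L_B = 102.7 − 20·log₁₀(6.2) = 86.852 dB.
Combined: 10·log₁₀(10^(76.079/10)+10^(86.852/10)) = 87.20 dB SPL.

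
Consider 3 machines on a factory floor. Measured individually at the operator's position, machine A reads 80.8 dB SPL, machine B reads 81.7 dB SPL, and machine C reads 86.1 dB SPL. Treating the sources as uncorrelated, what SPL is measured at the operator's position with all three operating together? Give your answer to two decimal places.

88.30 dB SPL

Uncorrelated sources add in intensity (power), not in dB.
L_total = 10·log₁₀(10^(80.8/10) + 10^(81.7/10) + 10^(86.1/10)) = 10·log₁₀(675500000) = 88.30 dB SPL.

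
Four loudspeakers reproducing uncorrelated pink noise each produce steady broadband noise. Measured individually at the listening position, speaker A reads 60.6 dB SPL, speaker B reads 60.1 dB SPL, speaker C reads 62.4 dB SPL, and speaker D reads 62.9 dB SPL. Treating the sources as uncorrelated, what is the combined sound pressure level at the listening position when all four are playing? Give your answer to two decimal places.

Incoherent sources sum as intensities:
L_total = 10·log₁₀(10^(60.6/10) + 10^(60.1/10) + 10^(62.4/10) + 10^(62.9/10)) = 10·log₁₀(5859000) = 67.68 dB SPL.

67.68 dB SPL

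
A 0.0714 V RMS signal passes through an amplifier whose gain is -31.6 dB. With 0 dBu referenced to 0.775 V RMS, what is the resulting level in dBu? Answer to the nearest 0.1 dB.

Input level: 20·log₁₀(0.0714/0.775) = -20.71 dBu.
Output: -20.71 − 31.6 = -52.3 dBu.

-52.3 dBu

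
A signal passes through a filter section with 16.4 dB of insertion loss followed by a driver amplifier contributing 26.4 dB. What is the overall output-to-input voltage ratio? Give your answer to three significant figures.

Net gain = (−16.4) + 26.4 = 10.0 dB.
Voltage ratio = 10^(10.0/20) = 3.16.

3.16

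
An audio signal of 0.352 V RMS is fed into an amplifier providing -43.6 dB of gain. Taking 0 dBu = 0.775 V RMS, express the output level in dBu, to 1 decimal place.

Input level: 20·log₁₀(0.352/0.775) = -6.86 dBu.
Output: -6.86 − 43.6 = -50.5 dBu.

-50.5 dBu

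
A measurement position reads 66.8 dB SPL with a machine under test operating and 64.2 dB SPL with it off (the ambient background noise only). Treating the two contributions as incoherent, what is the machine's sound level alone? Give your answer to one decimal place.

Background correction is a power subtraction:
L_src = 10·log₁₀(10^(66.8/10) − 10^(64.2/10)) = 10·log₁₀(2156000) = 63.3 dB SPL.

63.3 dB SPL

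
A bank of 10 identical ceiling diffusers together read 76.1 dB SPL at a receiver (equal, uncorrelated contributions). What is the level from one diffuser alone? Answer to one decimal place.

66.1 dB SPL

10 equal incoherent sources add 10·log₁₀(10) = 10.00 dB over one source.
L_one = 76.1 − 10.00 = 66.1 dB SPL.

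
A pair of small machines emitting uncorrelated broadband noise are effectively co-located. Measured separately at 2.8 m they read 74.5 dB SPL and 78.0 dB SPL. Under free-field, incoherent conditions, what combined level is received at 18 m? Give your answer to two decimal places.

Combined at 2.8 m: 10·log₁₀(10^(74.5/10)+10^(78.0/10)) = 79.604 dB SPL.
Then apply −20·log₁₀(18/2.8) = -16.162 dB → 63.44 dB SPL.

63.44 dB SPL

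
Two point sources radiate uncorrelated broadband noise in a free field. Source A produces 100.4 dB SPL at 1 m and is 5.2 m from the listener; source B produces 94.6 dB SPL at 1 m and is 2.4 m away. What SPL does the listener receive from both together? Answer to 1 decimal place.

89.6 dB SPL

At the listener: L_A = 100.4 − 20·log₁₀(5.2) = 86.08 dB; L_B = 94.6 − 20·log₁₀(2.4) = 87.00 dB.
Combined: 10·log₁₀(10^(86.08/10)+10^(87.00/10)) = 89.6 dB SPL.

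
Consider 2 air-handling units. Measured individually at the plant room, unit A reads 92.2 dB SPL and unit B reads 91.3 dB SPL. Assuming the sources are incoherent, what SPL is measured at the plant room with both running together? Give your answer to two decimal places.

Add the sources as powers (linear), then convert back to dB:
L_total = 10·log₁₀(10^(92.2/10) + 10^(91.3/10)) = 10·log₁₀(3009000000) = 94.78 dB SPL.

94.78 dB SPL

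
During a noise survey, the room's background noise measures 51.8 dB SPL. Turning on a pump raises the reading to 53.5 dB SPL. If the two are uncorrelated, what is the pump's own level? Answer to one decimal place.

Background correction is a power subtraction:
L_src = 10·log₁₀(10^(53.5/10) − 10^(51.8/10)) = 10·log₁₀(72520) = 48.6 dB SPL.

48.6 dB SPL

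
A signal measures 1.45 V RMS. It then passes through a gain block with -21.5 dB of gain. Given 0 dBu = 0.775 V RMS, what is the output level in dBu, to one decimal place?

Input level: 20·log₁₀(1.45/0.775) = 5.44 dBu.
Output: 5.44 − 21.5 = -16.1 dBu.

-16.1 dBu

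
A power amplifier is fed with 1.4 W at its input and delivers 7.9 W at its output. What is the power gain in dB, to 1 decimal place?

7.5 dB

Power ratio → dB uses the 10·log₁₀ form:
10·log₁₀(7.9/1.4) = 10·log₁₀(5.643) = 7.5 dB.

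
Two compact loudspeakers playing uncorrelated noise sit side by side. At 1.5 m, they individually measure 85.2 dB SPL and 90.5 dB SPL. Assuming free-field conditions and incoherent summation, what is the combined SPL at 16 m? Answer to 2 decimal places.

71.06 dB SPL

Combined at 1.5 m: 10·log₁₀(10^(85.2/10)+10^(90.5/10)) = 91.623 dB SPL.
Then apply −20·log₁₀(16/1.5) = -20.561 dB → 71.06 dB SPL.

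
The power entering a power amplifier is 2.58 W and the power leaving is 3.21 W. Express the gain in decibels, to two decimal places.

0.95 dB

Power is a power quantity, so gain = 10·log₁₀(P_out/P_in).
10·log₁₀(3.21/2.58) = 10·log₁₀(1.244) = 0.95 dB.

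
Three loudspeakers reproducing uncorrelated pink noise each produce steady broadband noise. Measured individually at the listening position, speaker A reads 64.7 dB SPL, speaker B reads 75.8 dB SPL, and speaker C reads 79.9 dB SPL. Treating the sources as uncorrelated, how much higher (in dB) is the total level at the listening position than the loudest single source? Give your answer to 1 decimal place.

1.5 dB

Uncorrelated sources add in intensity (power), not in dB.
L_total = 10·log₁₀(10^(64.7/10) + 10^(75.8/10) + 10^(79.9/10)) = 81.42 dB SPL.
Excess over the loudest (79.9 dB): 81.42 − 79.9 = 1.5 dB.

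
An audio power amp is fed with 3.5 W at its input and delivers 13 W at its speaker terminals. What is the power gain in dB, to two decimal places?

For a power ratio, dB = 10·log₁₀(P₂/P₁).
10·log₁₀(13/3.5) = 10·log₁₀(3.714) = 5.70 dB.

5.70 dB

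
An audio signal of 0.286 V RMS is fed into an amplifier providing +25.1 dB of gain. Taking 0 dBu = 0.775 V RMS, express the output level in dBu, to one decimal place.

Input level: 20·log₁₀(0.286/0.775) = -8.66 dBu.
Output: -8.66 + 25.1 = +16.4 dBu.

+16.4 dBu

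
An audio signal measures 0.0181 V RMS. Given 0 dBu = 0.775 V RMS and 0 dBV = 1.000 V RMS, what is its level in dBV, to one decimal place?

-34.8 dBV

dBV = 20·log₁₀(V / 1.000 V).
20·log₁₀(0.0181/1.000) = -34.8 dBV.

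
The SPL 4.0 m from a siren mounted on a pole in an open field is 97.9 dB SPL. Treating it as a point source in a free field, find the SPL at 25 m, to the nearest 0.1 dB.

82.0 dB SPL

Free-field point source: level drops by 20·log₁₀ of the distance ratio.
ΔL = −20·log₁₀(25/4.0) = -15.92 dB, so L₂ = 97.9 + (-15.92) = 82.0 dB SPL.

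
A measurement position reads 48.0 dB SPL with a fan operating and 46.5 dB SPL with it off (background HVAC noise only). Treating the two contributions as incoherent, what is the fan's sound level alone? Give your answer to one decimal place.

Subtract intensities: L_src = 10·log₁₀(10^(L_total/10) − 10^(L_bg/10)).
L_src = 10·log₁₀(10^(48.0/10) − 10^(46.5/10)) = 10·log₁₀(18430) = 42.7 dB SPL.

42.7 dB SPL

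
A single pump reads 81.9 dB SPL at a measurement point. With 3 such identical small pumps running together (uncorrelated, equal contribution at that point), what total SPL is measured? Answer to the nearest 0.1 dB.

86.7 dB SPL

3 equal incoherent sources raise the level by 10·log₁₀(3) = 4.77 dB.
L_total = 81.9 + 4.77 = 86.7 dB SPL.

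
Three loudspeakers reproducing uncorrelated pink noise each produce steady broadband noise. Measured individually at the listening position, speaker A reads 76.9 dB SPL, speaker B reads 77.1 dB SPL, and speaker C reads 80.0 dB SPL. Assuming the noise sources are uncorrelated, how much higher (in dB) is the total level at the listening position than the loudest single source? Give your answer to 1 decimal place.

Uncorrelated sources add in intensity (power), not in dB.
L_total = 10·log₁₀(10^(76.9/10) + 10^(77.1/10) + 10^(80.0/10)) = 83.02 dB SPL.
Excess over the loudest (80.0 dB): 83.02 − 80.0 = 3.0 dB.

3.0 dB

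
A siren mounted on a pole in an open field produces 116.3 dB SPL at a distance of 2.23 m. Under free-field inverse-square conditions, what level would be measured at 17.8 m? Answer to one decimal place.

98.3 dB SPL

Inverse-square spreading gives ΔL = −20·log₁₀(d₂/d₁).
ΔL = −20·log₁₀(17.8/2.23) = -18.04 dB, so L₂ = 116.3 + (-18.04) = 98.3 dB SPL.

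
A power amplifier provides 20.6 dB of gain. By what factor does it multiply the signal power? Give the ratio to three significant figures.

Power ratio = 10^(dB/10).
10^(20.6/10) = 10^(2.060) = 115.

115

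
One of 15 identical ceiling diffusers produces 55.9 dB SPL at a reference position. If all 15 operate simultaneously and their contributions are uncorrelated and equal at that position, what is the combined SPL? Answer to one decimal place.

15 equal incoherent sources raise the level by 10·log₁₀(15) = 11.76 dB.
L_total = 55.9 + 11.76 = 67.7 dB SPL.

67.7 dB SPL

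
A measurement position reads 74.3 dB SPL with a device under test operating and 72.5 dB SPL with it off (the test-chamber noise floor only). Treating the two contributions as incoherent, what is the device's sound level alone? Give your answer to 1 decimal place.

69.6 dB SPL

Remove the background by subtracting linear intensities:
L_src = 10·log₁₀(10^(74.3/10) − 10^(72.5/10)) = 10·log₁₀(9133000) = 69.6 dB SPL.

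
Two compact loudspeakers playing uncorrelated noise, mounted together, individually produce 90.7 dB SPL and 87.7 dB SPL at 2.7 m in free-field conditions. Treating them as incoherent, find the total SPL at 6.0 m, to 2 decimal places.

85.53 dB SPL

Combined at 2.7 m: 10·log₁₀(10^(90.7/10)+10^(87.7/10)) = 92.464 dB SPL.
Then apply −20·log₁₀(6.0/2.7) = -6.936 dB → 85.53 dB SPL.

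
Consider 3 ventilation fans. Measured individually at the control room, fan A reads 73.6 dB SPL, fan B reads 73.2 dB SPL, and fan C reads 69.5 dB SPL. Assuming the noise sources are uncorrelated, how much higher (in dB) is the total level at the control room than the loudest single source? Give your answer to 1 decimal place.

Incoherent sources sum as intensities:
L_total = 10·log₁₀(10^(73.6/10) + 10^(73.2/10) + 10^(69.5/10)) = 77.22 dB SPL.
Excess over the loudest (73.6 dB): 77.22 − 73.6 = 3.6 dB.

3.6 dB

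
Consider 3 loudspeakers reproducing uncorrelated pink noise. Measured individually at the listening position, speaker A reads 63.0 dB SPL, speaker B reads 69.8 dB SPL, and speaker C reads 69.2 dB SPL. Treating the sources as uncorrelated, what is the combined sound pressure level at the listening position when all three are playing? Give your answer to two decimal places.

72.98 dB SPL

Incoherent sources sum as intensities:
L_total = 10·log₁₀(10^(63.0/10) + 10^(69.8/10) + 10^(69.2/10)) = 10·log₁₀(19860000) = 72.98 dB SPL.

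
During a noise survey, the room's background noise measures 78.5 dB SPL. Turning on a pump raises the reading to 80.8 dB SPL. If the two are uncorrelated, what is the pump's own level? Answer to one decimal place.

Remove the background by subtracting linear intensities:
L_src = 10·log₁₀(10^(80.8/10) − 10^(78.5/10)) = 10·log₁₀(49430000) = 76.9 dB SPL.

76.9 dB SPL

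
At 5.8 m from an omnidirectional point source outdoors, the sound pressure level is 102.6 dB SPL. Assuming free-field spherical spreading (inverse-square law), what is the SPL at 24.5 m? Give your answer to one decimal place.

Inverse-square spreading gives ΔL = −20·log₁₀(d₂/d₁).
ΔL = −20·log₁₀(24.5/5.8) = -12.51 dB, so L₂ = 102.6 + (-12.51) = 90.1 dB SPL.

90.1 dB SPL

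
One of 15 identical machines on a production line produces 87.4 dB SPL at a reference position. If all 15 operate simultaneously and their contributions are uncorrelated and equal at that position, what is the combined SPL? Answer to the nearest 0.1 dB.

15 equal incoherent sources raise the level by 10·log₁₀(15) = 11.76 dB.
L_total = 87.4 + 11.76 = 99.2 dB SPL.

99.2 dB SPL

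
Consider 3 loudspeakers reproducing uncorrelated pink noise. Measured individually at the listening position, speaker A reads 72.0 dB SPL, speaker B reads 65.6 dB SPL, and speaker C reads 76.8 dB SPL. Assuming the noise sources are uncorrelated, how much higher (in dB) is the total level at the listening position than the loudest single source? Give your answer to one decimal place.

1.5 dB

Uncorrelated sources add in intensity (power), not in dB.
L_total = 10·log₁₀(10^(72.0/10) + 10^(65.6/10) + 10^(76.8/10)) = 78.28 dB SPL.
Excess over the loudest (76.8 dB): 78.28 − 76.8 = 1.5 dB.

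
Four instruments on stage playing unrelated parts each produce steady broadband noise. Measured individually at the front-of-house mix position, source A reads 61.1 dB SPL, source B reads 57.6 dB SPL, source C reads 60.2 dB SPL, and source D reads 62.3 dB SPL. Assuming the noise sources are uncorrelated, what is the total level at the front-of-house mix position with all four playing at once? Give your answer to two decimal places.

Incoherent sources sum as intensities:
L_total = 10·log₁₀(10^(61.1/10) + 10^(57.6/10) + 10^(60.2/10) + 10^(62.3/10)) = 10·log₁₀(4609000) = 66.64 dB SPL.

66.64 dB SPL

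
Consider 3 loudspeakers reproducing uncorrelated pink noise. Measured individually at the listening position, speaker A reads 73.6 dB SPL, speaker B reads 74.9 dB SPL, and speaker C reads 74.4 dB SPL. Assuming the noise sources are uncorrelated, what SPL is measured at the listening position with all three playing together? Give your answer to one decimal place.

Add the sources as powers (linear), then convert back to dB:
L_total = 10·log₁₀(10^(73.6/10) + 10^(74.9/10) + 10^(74.4/10)) = 10·log₁₀(81350000) = 79.1 dB SPL.

79.1 dB SPL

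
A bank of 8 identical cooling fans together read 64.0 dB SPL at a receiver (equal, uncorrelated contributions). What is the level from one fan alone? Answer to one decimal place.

55.0 dB SPL

8 equal incoherent sources add 10·log₁₀(8) = 9.03 dB over one source.
L_one = 64.0 − 9.03 = 55.0 dB SPL.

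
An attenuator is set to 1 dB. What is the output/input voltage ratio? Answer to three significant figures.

Voltage ratio = 10^(dB/20).
10^(-1/20) = 10^(-0.05000) = 0.891.

0.891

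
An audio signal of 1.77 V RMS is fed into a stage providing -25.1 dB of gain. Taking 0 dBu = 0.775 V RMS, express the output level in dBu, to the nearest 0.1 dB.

-17.9 dBu

Input level: 20·log₁₀(1.77/0.775) = 7.17 dBu.
Output: 7.17 − 25.1 = -17.9 dBu.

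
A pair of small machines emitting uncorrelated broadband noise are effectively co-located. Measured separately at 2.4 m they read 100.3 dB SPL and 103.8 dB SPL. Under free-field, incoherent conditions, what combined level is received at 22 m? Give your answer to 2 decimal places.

86.16 dB SPL

Combined at 2.4 m: 10·log₁₀(10^(100.3/10)+10^(103.8/10)) = 105.404 dB SPL.
Then apply −20·log₁₀(22/2.4) = -19.244 dB → 86.16 dB SPL.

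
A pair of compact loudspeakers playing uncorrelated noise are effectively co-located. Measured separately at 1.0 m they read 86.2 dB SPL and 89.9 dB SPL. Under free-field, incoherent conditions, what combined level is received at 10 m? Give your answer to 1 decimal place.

Combined at 1.0 m: 10·log₁₀(10^(86.2/10)+10^(89.9/10)) = 91.44 dB SPL.
Then apply −20·log₁₀(10/1.0) = -20.00 dB → 71.4 dB SPL.

71.4 dB SPL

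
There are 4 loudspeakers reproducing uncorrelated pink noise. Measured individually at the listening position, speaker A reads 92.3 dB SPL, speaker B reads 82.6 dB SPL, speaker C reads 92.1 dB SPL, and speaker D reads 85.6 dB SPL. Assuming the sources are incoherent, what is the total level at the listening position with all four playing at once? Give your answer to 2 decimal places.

Add the sources as powers (linear), then convert back to dB:
L_total = 10·log₁₀(10^(92.3/10) + 10^(82.6/10) + 10^(92.1/10) + 10^(85.6/10)) = 10·log₁₀(3865000000) = 95.87 dB SPL.

95.87 dB SPL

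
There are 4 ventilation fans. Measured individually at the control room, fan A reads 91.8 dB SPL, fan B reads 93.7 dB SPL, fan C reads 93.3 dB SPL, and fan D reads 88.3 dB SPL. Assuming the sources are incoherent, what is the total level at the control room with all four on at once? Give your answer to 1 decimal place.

Uncorrelated sources add in intensity (power), not in dB.
L_total = 10·log₁₀(10^(91.8/10) + 10^(93.7/10) + 10^(93.3/10) + 10^(88.3/10)) = 10·log₁₀(6672000000) = 98.2 dB SPL.

98.2 dB SPL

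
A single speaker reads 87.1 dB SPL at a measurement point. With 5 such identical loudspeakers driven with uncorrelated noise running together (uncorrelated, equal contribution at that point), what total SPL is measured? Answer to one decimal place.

94.1 dB SPL

5 equal incoherent sources raise the level by 10·log₁₀(5) = 6.99 dB.
L_total = 87.1 + 6.99 = 94.1 dB SPL.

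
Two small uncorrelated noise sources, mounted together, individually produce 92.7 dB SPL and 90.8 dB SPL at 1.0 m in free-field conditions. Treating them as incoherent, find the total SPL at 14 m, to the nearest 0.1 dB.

Combined at 1.0 m: 10·log₁₀(10^(92.7/10)+10^(90.8/10)) = 94.86 dB SPL.
Then apply −20·log₁₀(14/1.0) = -22.92 dB → 71.9 dB SPL.

71.9 dB SPL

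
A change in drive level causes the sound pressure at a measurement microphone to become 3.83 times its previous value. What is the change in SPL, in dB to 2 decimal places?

11.66 dB

SPL change from a pressure ratio uses the 20·log₁₀ form:
20·log₁₀(3.83) = 11.66 dB.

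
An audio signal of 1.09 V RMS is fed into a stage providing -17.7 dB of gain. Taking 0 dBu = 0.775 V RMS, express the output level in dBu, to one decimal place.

-14.7 dBu

Input level: 20·log₁₀(1.09/0.775) = 2.96 dBu.
Output: 2.96 − 17.7 = -14.7 dBu.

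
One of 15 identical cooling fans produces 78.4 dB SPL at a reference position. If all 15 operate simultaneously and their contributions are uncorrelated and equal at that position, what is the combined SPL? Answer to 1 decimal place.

15 equal incoherent sources raise the level by 10·log₁₀(15) = 11.76 dB.
L_total = 78.4 + 11.76 = 90.2 dB SPL.

90.2 dB SPL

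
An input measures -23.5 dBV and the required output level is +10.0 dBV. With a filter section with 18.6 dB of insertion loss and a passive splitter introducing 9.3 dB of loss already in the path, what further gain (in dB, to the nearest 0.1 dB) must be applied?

61.4 dB

The required make-up gain is the shortfall in the dB sum.
G = +10.0 − (-23.5) + 18.6 + 9.3 = 61.4 dB.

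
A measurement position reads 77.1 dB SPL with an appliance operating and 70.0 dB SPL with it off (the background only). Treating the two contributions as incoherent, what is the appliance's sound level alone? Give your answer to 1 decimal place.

Background correction is a power subtraction:
L_src = 10·log₁₀(10^(77.1/10) − 10^(70.0/10)) = 10·log₁₀(41290000) = 76.2 dB SPL.

76.2 dB SPL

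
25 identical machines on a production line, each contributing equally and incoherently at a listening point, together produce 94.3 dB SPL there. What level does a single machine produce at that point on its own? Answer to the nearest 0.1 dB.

25 equal incoherent sources add 10·log₁₀(25) = 13.98 dB over one source.
L_one = 94.3 − 13.98 = 80.3 dB SPL.

80.3 dB SPL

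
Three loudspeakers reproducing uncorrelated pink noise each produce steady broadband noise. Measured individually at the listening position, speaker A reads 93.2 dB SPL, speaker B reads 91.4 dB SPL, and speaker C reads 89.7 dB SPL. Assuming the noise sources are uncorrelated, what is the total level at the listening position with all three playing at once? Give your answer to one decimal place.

Uncorrelated sources add in intensity (power), not in dB.
L_total = 10·log₁₀(10^(93.2/10) + 10^(91.4/10) + 10^(89.7/10)) = 10·log₁₀(4403000000) = 96.4 dB SPL.

96.4 dB SPL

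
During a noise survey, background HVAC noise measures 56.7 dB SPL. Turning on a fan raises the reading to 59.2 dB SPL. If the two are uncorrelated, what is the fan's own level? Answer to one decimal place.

Remove the background by subtracting linear intensities:
L_src = 10·log₁₀(10^(59.2/10) − 10^(56.7/10)) = 10·log₁₀(364000) = 55.6 dB SPL.

55.6 dB SPL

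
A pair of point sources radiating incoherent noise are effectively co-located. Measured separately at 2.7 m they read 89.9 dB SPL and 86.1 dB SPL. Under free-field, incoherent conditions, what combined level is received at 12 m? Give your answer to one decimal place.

Combined at 2.7 m: 10·log₁₀(10^(89.9/10)+10^(86.1/10)) = 91.41 dB SPL.
Then apply −20·log₁₀(12/2.7) = -12.96 dB → 78.5 dB SPL.

78.5 dB SPL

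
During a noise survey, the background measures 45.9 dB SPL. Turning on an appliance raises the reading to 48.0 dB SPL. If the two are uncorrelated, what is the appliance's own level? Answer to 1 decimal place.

43.8 dB SPL

Remove the background by subtracting linear intensities:
L_src = 10·log₁₀(10^(48.0/10) − 10^(45.9/10)) = 10·log₁₀(24190) = 43.8 dB SPL.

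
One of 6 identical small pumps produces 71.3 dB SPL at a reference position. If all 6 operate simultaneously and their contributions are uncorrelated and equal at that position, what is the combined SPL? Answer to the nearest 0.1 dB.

79.1 dB SPL

6 equal incoherent sources raise the level by 10·log₁₀(6) = 7.78 dB.
L_total = 71.3 + 7.78 = 79.1 dB SPL.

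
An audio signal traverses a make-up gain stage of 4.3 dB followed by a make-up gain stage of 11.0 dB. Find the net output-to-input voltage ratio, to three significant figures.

5.82

Net gain = 4.3 + 11.0 = 15.3 dB.
Voltage ratio = 10^(15.3/20) = 5.82.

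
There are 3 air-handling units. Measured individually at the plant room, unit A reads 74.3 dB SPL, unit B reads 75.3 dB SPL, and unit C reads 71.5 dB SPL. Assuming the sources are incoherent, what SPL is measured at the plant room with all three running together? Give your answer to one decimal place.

78.7 dB SPL

Incoherent sources sum as intensities:
L_total = 10·log₁₀(10^(74.3/10) + 10^(75.3/10) + 10^(71.5/10)) = 10·log₁₀(74930000) = 78.7 dB SPL.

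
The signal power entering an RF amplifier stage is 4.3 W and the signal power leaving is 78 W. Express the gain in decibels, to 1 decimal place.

For a power ratio, dB = 10·log₁₀(P₂/P₁).
10·log₁₀(78/4.3) = 10·log₁₀(18.14) = 12.6 dB.

12.6 dB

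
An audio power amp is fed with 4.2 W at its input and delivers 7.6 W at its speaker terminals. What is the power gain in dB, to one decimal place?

2.6 dB

Power ratio → dB uses the 10·log₁₀ form:
10·log₁₀(7.6/4.2) = 10·log₁₀(1.810) = 2.6 dB.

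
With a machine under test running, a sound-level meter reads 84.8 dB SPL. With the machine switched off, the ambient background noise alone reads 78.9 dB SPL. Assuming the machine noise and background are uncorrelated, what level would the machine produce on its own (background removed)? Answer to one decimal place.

83.5 dB SPL

Subtract intensities: L_src = 10·log₁₀(10^(L_total/10) − 10^(L_bg/10)).
L_src = 10·log₁₀(10^(84.8/10) − 10^(78.9/10)) = 10·log₁₀(224400000) = 83.5 dB SPL.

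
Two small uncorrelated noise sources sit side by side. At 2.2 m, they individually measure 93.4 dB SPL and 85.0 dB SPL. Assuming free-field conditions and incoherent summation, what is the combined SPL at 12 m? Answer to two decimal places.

Combined at 2.2 m: 10·log₁₀(10^(93.4/10)+10^(85.0/10)) = 93.986 dB SPL.
Then apply −20·log₁₀(12/2.2) = -14.735 dB → 79.25 dB SPL.

79.25 dB SPL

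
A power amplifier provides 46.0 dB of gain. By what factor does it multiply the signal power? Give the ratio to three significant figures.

39800

Power ratio = 10^(dB/10).
10^(46.0/10) = 10^(4.600) = 39800.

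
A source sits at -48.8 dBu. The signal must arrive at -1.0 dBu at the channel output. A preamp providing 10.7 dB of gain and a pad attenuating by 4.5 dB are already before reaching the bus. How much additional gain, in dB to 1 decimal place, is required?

41.6 dB

The required make-up gain is the shortfall in the dB sum.
G = -1.0 − (-48.8) − 10.7 + 4.5 = 41.6 dB.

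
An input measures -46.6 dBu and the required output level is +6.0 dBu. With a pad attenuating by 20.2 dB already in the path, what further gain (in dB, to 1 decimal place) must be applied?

The required make-up gain is the shortfall in the dB sum.
G = +6.0 − (-46.6) + 20.2 = 72.8 dB.

72.8 dB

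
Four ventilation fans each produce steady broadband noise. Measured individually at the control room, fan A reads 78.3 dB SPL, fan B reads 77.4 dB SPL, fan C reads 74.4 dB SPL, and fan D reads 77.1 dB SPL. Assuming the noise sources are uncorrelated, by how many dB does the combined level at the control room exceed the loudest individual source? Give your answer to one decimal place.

4.7 dB

Uncorrelated sources add in intensity (power), not in dB.
L_total = 10·log₁₀(10^(78.3/10) + 10^(77.4/10) + 10^(74.4/10) + 10^(77.1/10)) = 83.04 dB SPL.
Excess over the loudest (78.3 dB): 83.04 − 78.3 = 4.7 dB.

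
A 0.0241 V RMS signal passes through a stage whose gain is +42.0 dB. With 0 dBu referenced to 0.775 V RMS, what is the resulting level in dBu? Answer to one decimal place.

+11.9 dBu

Input level: 20·log₁₀(0.0241/0.775) = -30.15 dBu.
Output: -30.15 + 42.0 = +11.9 dBu.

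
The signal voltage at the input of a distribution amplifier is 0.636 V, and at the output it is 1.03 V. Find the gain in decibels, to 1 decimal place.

Voltage ratio → dB uses the 20·log₁₀ form:
20·log₁₀(1.03/0.636) = 20·log₁₀(1.619) = 4.2 dB.

4.2 dB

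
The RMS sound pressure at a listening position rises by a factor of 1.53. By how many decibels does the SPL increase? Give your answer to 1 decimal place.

Sound pressure is an amplitude quantity: ΔL = 20·log₁₀(p₂/p₁).
20·log₁₀(1.53) = 3.7 dB.

3.7 dB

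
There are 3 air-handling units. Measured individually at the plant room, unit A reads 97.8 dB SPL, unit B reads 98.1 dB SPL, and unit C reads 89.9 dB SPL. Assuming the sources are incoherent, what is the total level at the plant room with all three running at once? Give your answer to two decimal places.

101.29 dB SPL

Uncorrelated sources add in intensity (power), not in dB.
L_total = 10·log₁₀(10^(97.8/10) + 10^(98.1/10) + 10^(89.9/10)) = 10·log₁₀(13459000000) = 101.29 dB SPL.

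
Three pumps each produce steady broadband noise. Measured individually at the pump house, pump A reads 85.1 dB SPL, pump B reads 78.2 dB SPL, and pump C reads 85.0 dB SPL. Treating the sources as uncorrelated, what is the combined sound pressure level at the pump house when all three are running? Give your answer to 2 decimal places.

Add the sources as powers (linear), then convert back to dB:
L_total = 10·log₁₀(10^(85.1/10) + 10^(78.2/10) + 10^(85.0/10)) = 10·log₁₀(705900000) = 88.49 dB SPL.

88.49 dB SPL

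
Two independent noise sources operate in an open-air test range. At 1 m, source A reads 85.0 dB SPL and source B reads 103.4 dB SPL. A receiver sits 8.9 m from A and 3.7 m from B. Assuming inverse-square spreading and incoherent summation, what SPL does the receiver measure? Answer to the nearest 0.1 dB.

At the listener: L_A = 85.0 − 20·log₁₀(8.9) = 66.01 dB; L_B = 103.4 − 20·log₁₀(3.7) = 92.04 dB.
Combined: 10·log₁₀(10^(66.01/10)+10^(92.04/10)) = 92.0 dB SPL.

92.0 dB SPL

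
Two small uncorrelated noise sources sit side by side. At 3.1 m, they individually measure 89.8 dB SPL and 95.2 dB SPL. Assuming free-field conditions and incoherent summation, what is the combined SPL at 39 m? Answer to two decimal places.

Combined at 3.1 m: 10·log₁₀(10^(89.8/10)+10^(95.2/10)) = 96.301 dB SPL.
Then apply −20·log₁₀(39/3.1) = -21.994 dB → 74.31 dB SPL.

74.31 dB SPL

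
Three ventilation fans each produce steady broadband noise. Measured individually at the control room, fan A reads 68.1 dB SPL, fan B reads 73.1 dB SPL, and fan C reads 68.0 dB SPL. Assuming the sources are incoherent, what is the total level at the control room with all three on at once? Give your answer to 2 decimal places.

75.21 dB SPL

Uncorrelated sources add in intensity (power), not in dB.
L_total = 10·log₁₀(10^(68.1/10) + 10^(73.1/10) + 10^(68.0/10)) = 10·log₁₀(33180000) = 75.21 dB SPL.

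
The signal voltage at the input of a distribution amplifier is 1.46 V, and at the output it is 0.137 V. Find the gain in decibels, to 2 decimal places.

For a voltage ratio, dB = 20·log₁₀(V₂/V₁).
20·log₁₀(0.137/1.46) = 20·log₁₀(0.09384) = -20.55 dB.

-20.55 dB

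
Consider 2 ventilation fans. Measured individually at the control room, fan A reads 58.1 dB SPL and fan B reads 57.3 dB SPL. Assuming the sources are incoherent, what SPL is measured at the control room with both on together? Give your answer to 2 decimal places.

Incoherent sources sum as intensities:
L_total = 10·log₁₀(10^(58.1/10) + 10^(57.3/10)) = 10·log₁₀(1183000) = 60.73 dB SPL.

60.73 dB SPL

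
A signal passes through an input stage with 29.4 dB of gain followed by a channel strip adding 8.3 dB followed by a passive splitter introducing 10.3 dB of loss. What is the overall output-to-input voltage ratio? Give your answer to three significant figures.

Net gain = 29.4 + 8.3 + (−10.3) = 27.4 dB.
Voltage ratio = 10^(27.4/20) = 23.4.

23.4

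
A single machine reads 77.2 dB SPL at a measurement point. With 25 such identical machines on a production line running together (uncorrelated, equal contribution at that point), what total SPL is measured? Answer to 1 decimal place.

91.2 dB SPL

25 equal incoherent sources raise the level by 10·log₁₀(25) = 13.98 dB.
L_total = 77.2 + 13.98 = 91.2 dB SPL.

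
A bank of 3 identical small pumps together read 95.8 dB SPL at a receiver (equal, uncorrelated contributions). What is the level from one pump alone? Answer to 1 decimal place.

3 equal incoherent sources add 10·log₁₀(3) = 4.77 dB over one source.
L_one = 95.8 − 4.77 = 91.0 dB SPL.

91.0 dB SPL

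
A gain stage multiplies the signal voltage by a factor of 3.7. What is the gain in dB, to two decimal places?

11.36 dB

For a voltage ratio, dB = 20·log₁₀(V₂/V₁).
20·log₁₀(3.7) = 11.36 dB.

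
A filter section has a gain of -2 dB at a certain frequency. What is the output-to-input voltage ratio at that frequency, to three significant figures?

Voltage ratio = 10^(dB/20).
10^(-2/20) = 10^(-0.1000) = 0.794.

0.794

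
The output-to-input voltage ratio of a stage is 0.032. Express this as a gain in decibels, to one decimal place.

For a voltage ratio, dB = 20·log₁₀(V₂/V₁).
20·log₁₀(0.032) = -29.9 dB.

-29.9 dB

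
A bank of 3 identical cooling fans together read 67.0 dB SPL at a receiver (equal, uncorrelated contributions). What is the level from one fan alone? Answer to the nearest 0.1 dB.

3 equal incoherent sources add 10·log₁₀(3) = 4.77 dB over one source.
L_one = 67.0 − 4.77 = 62.2 dB SPL.

62.2 dB SPL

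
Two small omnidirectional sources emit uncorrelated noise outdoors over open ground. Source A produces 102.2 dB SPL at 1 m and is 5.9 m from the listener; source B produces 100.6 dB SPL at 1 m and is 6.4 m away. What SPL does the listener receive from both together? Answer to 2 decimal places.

At the listener: L_A = 102.2 − 20·log₁₀(5.9) = 86.783 dB; L_B = 100.6 − 20·log₁₀(6.4) = 84.476 dB.
Combined: 10·log₁₀(10^(86.783/10)+10^(84.476/10)) = 88.79 dB SPL.

88.79 dB SPL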